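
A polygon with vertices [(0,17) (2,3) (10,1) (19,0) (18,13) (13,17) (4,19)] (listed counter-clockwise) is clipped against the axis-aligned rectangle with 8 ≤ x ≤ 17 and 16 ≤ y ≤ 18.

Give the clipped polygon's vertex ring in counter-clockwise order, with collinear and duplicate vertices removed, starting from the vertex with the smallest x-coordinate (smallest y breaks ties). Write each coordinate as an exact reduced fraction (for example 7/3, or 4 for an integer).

1. After x ≥ 8: [(8,3/2) (10,1) (19,0) (18,13) (13,17) (8,163/9)]
2. After x ≤ 17: [(8,3/2) (10,1) (17,2/9) (17,69/5) (13,17) (8,163/9)]
3. After y ≥ 16: [(8,16) (57/4,16) (13,17) (8,163/9)]
4. After y ≤ 18: [(8,18) (8,16) (57/4,16) (13,17) (17/2,18)]
5. Canonical ring: [(8,16) (57/4,16) (13,17) (17/2,18) (8,18)]

Clipped polygon: [(8,16) (57/4,16) (13,17) (17/2,18) (8,18)]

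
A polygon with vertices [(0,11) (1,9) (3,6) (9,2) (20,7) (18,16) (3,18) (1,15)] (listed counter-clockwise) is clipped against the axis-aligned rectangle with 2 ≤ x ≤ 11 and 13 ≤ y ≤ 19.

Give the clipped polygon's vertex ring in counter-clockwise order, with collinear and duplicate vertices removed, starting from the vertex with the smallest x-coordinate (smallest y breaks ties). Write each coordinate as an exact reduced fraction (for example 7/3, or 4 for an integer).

1. After x ≥ 2: [(2,15/2) (3,6) (9,2) (20,7) (18,16) (3,18) (2,33/2)]
2. After x ≤ 11: [(2,15/2) (3,6) (9,2) (11,32/11) (11,254/15) (3,18) (2,33/2)]
3. After y ≥ 13: [(2,13) (11,13) (11,254/15) (3,18) (2,33/2)]
4. After y ≤ 19: [(2,13) (11,13) (11,254/15) (3,18) (2,33/2)]
5. Canonical ring: [(2,13) (11,13) (11,254/15) (3,18) (2,33/2)]

Clipped polygon: [(2,13) (11,13) (11,254/15) (3,18) (2,33/2)]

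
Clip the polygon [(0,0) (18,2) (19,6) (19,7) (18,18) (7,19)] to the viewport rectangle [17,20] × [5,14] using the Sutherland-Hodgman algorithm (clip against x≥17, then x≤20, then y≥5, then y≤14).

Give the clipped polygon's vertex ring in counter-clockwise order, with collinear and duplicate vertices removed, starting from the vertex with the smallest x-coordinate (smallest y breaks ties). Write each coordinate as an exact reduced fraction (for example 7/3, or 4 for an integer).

Clipped polygon: [(17,5) (75/4,5) (19,6) (19,7) (202/11,14) (17,14)]

1. After x ≥ 17: [(17,17/9) (18,2) (19,6) (19,7) (18,18) (17,199/11)]
2. After x ≤ 20: [(17,17/9) (18,2) (19,6) (19,7) (18,18) (17,199/11)]
3. After y ≥ 5: [(17,5) (75/4,5) (19,6) (19,7) (18,18) (17,199/11)]
4. After y ≤ 14: [(17,14) (17,5) (75/4,5) (19,6) (19,7) (202/11,14)]
5. Canonical ring: [(17,5) (75/4,5) (19,6) (19,7) (202/11,14) (17,14)]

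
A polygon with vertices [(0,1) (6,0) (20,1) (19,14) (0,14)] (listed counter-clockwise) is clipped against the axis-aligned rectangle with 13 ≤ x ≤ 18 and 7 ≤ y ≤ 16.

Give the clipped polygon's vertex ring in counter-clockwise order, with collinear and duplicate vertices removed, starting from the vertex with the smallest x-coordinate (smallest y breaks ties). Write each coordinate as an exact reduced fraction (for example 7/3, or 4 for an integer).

Clipped polygon: [(13,7) (18,7) (18,14) (13,14)]

1. After x ≥ 13: [(13,1/2) (20,1) (19,14) (13,14)]
2. After x ≤ 18: [(13,1/2) (18,6/7) (18,14) (13,14)]
3. After y ≥ 7: [(13,7) (18,7) (18,14) (13,14)]
4. After y ≤ 16: [(13,7) (18,7) (18,14) (13,14)]
5. Canonical ring: [(13,7) (18,7) (18,14) (13,14)]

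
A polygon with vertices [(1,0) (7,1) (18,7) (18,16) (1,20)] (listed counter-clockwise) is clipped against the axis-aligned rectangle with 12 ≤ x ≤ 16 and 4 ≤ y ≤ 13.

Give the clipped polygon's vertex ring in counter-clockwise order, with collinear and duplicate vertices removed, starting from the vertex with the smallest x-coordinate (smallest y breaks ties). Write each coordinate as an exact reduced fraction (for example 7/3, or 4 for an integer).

1. After x ≥ 12: [(12,41/11) (18,7) (18,16) (12,296/17)]
2. After x ≤ 16: [(12,41/11) (16,65/11) (16,280/17) (12,296/17)]
3. After y ≥ 4: [(12,4) (25/2,4) (16,65/11) (16,280/17) (12,296/17)]
4. After y ≤ 13: [(12,13) (12,4) (25/2,4) (16,65/11) (16,13)]
5. Canonical ring: [(12,4) (25/2,4) (16,65/11) (16,13) (12,13)]

Clipped polygon: [(12,4) (25/2,4) (16,65/11) (16,13) (12,13)]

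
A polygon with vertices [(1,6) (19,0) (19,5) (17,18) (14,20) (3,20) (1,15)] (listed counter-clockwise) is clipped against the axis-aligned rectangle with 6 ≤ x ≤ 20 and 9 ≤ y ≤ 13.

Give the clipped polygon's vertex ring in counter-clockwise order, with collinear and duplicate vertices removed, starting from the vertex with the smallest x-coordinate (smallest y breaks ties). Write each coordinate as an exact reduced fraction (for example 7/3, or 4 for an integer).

Clipped polygon: [(6,9) (239/13,9) (231/13,13) (6,13)]

1. After x ≥ 6: [(6,13/3) (19,0) (19,5) (17,18) (14,20) (6,20)]
2. After x ≤ 20: [(6,13/3) (19,0) (19,5) (17,18) (14,20) (6,20)]
3. After y ≥ 9: [(6,9) (239/13,9) (17,18) (14,20) (6,20)]
4. After y ≤ 13: [(6,13) (6,9) (239/13,9) (231/13,13)]
5. Canonical ring: [(6,9) (239/13,9) (231/13,13) (6,13)]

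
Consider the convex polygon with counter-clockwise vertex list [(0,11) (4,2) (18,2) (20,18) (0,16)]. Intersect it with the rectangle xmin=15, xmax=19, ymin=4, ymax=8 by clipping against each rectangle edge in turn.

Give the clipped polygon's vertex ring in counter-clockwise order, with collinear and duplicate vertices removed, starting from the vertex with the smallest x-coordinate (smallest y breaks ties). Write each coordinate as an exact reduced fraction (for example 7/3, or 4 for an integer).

Clipped polygon: [(15,4) (73/4,4) (75/4,8) (15,8)]

1. After x ≥ 15: [(15,2) (18,2) (20,18) (15,35/2)]
2. After x ≤ 19: [(15,2) (18,2) (19,10) (19,179/10) (15,35/2)]
3. After y ≥ 4: [(15,4) (73/4,4) (19,10) (19,179/10) (15,35/2)]
4. After y ≤ 8: [(15,8) (15,4) (73/4,4) (75/4,8)]
5. Canonical ring: [(15,4) (73/4,4) (75/4,8) (15,8)]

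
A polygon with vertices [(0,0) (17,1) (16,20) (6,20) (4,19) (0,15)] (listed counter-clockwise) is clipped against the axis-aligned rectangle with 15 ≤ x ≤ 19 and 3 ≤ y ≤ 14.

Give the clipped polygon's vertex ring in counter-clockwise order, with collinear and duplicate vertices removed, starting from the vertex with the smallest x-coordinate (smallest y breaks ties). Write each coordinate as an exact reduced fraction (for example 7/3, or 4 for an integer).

Clipped polygon: [(15,3) (321/19,3) (310/19,14) (15,14)]

1. After x ≥ 15: [(15,15/17) (17,1) (16,20) (15,20)]
2. After x ≤ 19: [(15,15/17) (17,1) (16,20) (15,20)]
3. After y ≥ 3: [(15,3) (321/19,3) (16,20) (15,20)]
4. After y ≤ 14: [(15,14) (15,3) (321/19,3) (310/19,14)]
5. Canonical ring: [(15,3) (321/19,3) (310/19,14) (15,14)]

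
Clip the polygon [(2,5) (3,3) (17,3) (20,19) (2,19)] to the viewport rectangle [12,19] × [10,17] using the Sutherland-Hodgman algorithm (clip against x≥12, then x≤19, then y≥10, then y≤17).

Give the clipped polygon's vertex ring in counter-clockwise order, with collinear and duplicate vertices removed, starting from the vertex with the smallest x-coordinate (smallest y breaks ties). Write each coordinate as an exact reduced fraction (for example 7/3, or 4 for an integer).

Clipped polygon: [(12,10) (293/16,10) (19,41/3) (19,17) (12,17)]

1. After x ≥ 12: [(12,3) (17,3) (20,19) (12,19)]
2. After x ≤ 19: [(12,3) (17,3) (19,41/3) (19,19) (12,19)]
3. After y ≥ 10: [(12,10) (293/16,10) (19,41/3) (19,19) (12,19)]
4. After y ≤ 17: [(12,17) (12,10) (293/16,10) (19,41/3) (19,17)]
5. Canonical ring: [(12,10) (293/16,10) (19,41/3) (19,17) (12,17)]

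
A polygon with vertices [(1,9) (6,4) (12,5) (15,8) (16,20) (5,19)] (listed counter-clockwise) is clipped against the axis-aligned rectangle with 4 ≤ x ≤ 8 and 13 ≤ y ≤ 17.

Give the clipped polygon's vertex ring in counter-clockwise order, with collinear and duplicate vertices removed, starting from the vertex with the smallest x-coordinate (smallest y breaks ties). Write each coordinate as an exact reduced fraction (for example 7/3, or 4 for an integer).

Clipped polygon: [(4,13) (8,13) (8,17) (21/5,17) (4,33/2)]

1. After x ≥ 4: [(4,33/2) (4,6) (6,4) (12,5) (15,8) (16,20) (5,19)]
2. After x ≤ 8: [(4,33/2) (4,6) (6,4) (8,13/3) (8,212/11) (5,19)]
3. After y ≥ 13: [(4,33/2) (4,13) (8,13) (8,212/11) (5,19)]
4. After y ≤ 17: [(21/5,17) (4,33/2) (4,13) (8,13) (8,17)]
5. Canonical ring: [(4,13) (8,13) (8,17) (21/5,17) (4,33/2)]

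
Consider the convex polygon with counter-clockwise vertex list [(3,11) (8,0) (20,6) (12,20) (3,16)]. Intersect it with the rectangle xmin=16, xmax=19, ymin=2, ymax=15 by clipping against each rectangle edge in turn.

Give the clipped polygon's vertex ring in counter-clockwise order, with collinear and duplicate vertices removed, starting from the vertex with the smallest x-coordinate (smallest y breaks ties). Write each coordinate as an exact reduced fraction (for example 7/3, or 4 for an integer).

Clipped polygon: [(16,4) (19,11/2) (19,31/4) (16,13)]

1. After x ≥ 16: [(16,4) (20,6) (16,13)]
2. After x ≤ 19: [(16,4) (19,11/2) (19,31/4) (16,13)]
3. After y ≥ 2: [(16,4) (19,11/2) (19,31/4) (16,13)]
4. After y ≤ 15: [(16,4) (19,11/2) (19,31/4) (16,13)]
5. Canonical ring: [(16,4) (19,11/2) (19,31/4) (16,13)]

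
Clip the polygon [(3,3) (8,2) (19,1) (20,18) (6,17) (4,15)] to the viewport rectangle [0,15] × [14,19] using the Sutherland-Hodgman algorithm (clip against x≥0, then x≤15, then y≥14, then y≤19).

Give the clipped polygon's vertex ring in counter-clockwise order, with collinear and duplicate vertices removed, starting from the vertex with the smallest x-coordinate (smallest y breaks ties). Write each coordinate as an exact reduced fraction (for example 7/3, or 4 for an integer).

Clipped polygon: [(47/12,14) (15,14) (15,247/14) (6,17) (4,15)]

1. After x ≥ 0: [(3,3) (8,2) (19,1) (20,18) (6,17) (4,15)]
2. After x ≤ 15: [(3,3) (8,2) (15,15/11) (15,247/14) (6,17) (4,15)]
3. After y ≥ 14: [(47/12,14) (15,14) (15,247/14) (6,17) (4,15)]
4. After y ≤ 19: [(47/12,14) (15,14) (15,247/14) (6,17) (4,15)]
5. Canonical ring: [(47/12,14) (15,14) (15,247/14) (6,17) (4,15)]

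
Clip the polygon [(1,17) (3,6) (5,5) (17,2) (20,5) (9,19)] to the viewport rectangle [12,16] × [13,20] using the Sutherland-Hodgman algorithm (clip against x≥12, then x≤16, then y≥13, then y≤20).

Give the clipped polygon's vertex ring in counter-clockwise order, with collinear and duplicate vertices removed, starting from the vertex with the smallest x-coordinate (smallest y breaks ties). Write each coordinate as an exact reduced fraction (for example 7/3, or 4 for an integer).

Clipped polygon: [(12,13) (96/7,13) (12,167/11)]

1. After x ≥ 12: [(12,13/4) (17,2) (20,5) (12,167/11)]
2. After x ≤ 16: [(12,13/4) (16,9/4) (16,111/11) (12,167/11)]
3. After y ≥ 13: [(12,13) (96/7,13) (12,167/11)]
4. After y ≤ 20: [(12,13) (96/7,13) (12,167/11)]
5. Canonical ring: [(12,13) (96/7,13) (12,167/11)]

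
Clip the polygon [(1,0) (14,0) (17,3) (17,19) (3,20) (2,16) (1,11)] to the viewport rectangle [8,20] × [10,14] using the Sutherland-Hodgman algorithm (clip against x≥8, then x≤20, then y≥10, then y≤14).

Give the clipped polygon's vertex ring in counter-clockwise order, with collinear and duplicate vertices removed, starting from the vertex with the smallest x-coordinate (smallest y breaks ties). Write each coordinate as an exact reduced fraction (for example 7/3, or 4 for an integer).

Clipped polygon: [(8,10) (17,10) (17,14) (8,14)]

1. After x ≥ 8: [(8,0) (14,0) (17,3) (17,19) (8,275/14)]
2. After x ≤ 20: [(8,0) (14,0) (17,3) (17,19) (8,275/14)]
3. After y ≥ 10: [(8,10) (17,10) (17,19) (8,275/14)]
4. After y ≤ 14: [(8,14) (8,10) (17,10) (17,14)]
5. Canonical ring: [(8,10) (17,10) (17,14) (8,14)]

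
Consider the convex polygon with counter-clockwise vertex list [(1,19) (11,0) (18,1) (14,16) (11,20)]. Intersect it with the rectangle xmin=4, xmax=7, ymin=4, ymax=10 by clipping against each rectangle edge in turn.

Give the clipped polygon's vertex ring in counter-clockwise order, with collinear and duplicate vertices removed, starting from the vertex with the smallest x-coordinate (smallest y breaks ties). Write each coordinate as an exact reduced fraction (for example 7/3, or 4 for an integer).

1. After x ≥ 4: [(4,193/10) (4,133/10) (11,0) (18,1) (14,16) (11,20)]
2. After x ≤ 7: [(7,98/5) (4,193/10) (4,133/10) (7,38/5)]
3. After y ≥ 4: [(7,98/5) (4,193/10) (4,133/10) (7,38/5)]
4. After y ≤ 10: [(7,10) (109/19,10) (7,38/5)]
5. Canonical ring: [(109/19,10) (7,38/5) (7,10)]

Clipped polygon: [(109/19,10) (7,38/5) (7,10)]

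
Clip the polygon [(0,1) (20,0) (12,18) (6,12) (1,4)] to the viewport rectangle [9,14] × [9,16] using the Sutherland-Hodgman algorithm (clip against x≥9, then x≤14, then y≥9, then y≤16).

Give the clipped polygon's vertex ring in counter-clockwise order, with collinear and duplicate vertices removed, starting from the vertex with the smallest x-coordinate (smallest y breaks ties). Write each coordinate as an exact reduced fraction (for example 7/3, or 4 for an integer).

1. After x ≥ 9: [(9,11/20) (20,0) (12,18) (9,15)]
2. After x ≤ 14: [(9,11/20) (14,3/10) (14,27/2) (12,18) (9,15)]
3. After y ≥ 9: [(9,9) (14,9) (14,27/2) (12,18) (9,15)]
4. After y ≤ 16: [(9,9) (14,9) (14,27/2) (116/9,16) (10,16) (9,15)]
5. Canonical ring: [(9,9) (14,9) (14,27/2) (116/9,16) (10,16) (9,15)]

Clipped polygon: [(9,9) (14,9) (14,27/2) (116/9,16) (10,16) (9,15)]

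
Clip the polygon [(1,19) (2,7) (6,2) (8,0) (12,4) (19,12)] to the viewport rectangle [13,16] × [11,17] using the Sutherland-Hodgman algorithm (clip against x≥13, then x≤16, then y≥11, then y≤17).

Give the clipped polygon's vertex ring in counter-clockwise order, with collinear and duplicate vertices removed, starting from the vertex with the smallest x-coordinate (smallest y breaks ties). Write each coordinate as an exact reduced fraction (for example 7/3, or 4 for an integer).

Clipped polygon: [(13,11) (16,11) (16,79/6) (13,43/3)]

1. After x ≥ 13: [(13,43/3) (13,36/7) (19,12)]
2. After x ≤ 16: [(16,79/6) (13,43/3) (13,36/7) (16,60/7)]
3. After y ≥ 11: [(16,11) (16,79/6) (13,43/3) (13,11)]
4. After y ≤ 17: [(16,11) (16,79/6) (13,43/3) (13,11)]
5. Canonical ring: [(13,11) (16,11) (16,79/6) (13,43/3)]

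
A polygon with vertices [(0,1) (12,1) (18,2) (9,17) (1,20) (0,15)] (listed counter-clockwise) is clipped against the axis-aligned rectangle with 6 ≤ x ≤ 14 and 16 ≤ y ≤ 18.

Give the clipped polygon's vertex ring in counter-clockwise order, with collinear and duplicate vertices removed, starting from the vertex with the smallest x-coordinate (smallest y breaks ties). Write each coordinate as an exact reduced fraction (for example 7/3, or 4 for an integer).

Clipped polygon: [(6,16) (48/5,16) (9,17) (19/3,18) (6,18)]

1. After x ≥ 6: [(6,1) (12,1) (18,2) (9,17) (6,145/8)]
2. After x ≤ 14: [(6,1) (12,1) (14,4/3) (14,26/3) (9,17) (6,145/8)]
3. After y ≥ 16: [(6,16) (48/5,16) (9,17) (6,145/8)]
4. After y ≤ 18: [(6,18) (6,16) (48/5,16) (9,17) (19/3,18)]
5. Canonical ring: [(6,16) (48/5,16) (9,17) (19/3,18) (6,18)]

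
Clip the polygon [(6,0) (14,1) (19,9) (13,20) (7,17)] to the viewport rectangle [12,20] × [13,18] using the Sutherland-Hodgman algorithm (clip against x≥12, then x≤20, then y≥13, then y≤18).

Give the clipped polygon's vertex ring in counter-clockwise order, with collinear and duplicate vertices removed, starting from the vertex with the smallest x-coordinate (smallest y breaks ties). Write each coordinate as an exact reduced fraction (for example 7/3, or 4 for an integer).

Clipped polygon: [(12,13) (185/11,13) (155/11,18) (12,18)]

1. After x ≥ 12: [(12,3/4) (14,1) (19,9) (13,20) (12,39/2)]
2. After x ≤ 20: [(12,3/4) (14,1) (19,9) (13,20) (12,39/2)]
3. After y ≥ 13: [(12,13) (185/11,13) (13,20) (12,39/2)]
4. After y ≤ 18: [(12,18) (12,13) (185/11,13) (155/11,18)]
5. Canonical ring: [(12,13) (185/11,13) (155/11,18) (12,18)]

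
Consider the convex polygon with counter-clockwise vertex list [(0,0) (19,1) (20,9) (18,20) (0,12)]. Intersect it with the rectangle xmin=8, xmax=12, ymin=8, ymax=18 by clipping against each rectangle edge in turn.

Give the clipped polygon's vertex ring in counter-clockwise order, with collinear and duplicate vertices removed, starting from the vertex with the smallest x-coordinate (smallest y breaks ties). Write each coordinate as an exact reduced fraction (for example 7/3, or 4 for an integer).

Clipped polygon: [(8,8) (12,8) (12,52/3) (8,140/9)]

1. After x ≥ 8: [(8,8/19) (19,1) (20,9) (18,20) (8,140/9)]
2. After x ≤ 12: [(8,8/19) (12,12/19) (12,52/3) (8,140/9)]
3. After y ≥ 8: [(8,8) (12,8) (12,52/3) (8,140/9)]
4. After y ≤ 18: [(8,8) (12,8) (12,52/3) (8,140/9)]
5. Canonical ring: [(8,8) (12,8) (12,52/3) (8,140/9)]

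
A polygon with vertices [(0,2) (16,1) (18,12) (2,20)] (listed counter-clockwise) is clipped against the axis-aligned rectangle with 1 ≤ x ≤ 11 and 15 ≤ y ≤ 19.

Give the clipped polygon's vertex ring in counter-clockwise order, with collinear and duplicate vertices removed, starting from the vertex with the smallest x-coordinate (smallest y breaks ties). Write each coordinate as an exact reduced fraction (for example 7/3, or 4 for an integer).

Clipped polygon: [(13/9,15) (11,15) (11,31/2) (4,19) (17/9,19)]

1. After x ≥ 1: [(1,11) (1,31/16) (16,1) (18,12) (2,20)]
2. After x ≤ 11: [(1,11) (1,31/16) (11,21/16) (11,31/2) (2,20)]
3. After y ≥ 15: [(13/9,15) (11,15) (11,31/2) (2,20)]
4. After y ≤ 19: [(17/9,19) (13/9,15) (11,15) (11,31/2) (4,19)]
5. Canonical ring: [(13/9,15) (11,15) (11,31/2) (4,19) (17/9,19)]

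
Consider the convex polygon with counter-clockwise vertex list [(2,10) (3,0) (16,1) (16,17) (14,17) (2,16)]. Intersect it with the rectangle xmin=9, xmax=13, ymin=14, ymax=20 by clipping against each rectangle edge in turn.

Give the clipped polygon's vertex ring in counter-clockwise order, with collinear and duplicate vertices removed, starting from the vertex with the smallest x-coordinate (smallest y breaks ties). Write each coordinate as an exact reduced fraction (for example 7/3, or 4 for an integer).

Clipped polygon: [(9,14) (13,14) (13,203/12) (9,199/12)]

1. After x ≥ 9: [(9,6/13) (16,1) (16,17) (14,17) (9,199/12)]
2. After x ≤ 13: [(9,6/13) (13,10/13) (13,203/12) (9,199/12)]
3. After y ≥ 14: [(9,14) (13,14) (13,203/12) (9,199/12)]
4. After y ≤ 20: [(9,14) (13,14) (13,203/12) (9,199/12)]
5. Canonical ring: [(9,14) (13,14) (13,203/12) (9,199/12)]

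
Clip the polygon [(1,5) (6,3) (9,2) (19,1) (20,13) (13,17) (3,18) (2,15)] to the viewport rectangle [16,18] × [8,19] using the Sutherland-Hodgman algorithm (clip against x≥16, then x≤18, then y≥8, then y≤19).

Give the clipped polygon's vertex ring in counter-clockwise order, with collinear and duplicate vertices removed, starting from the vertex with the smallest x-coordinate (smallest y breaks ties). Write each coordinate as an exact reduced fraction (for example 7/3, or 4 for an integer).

Clipped polygon: [(16,8) (18,8) (18,99/7) (16,107/7)]

1. After x ≥ 16: [(16,13/10) (19,1) (20,13) (16,107/7)]
2. After x ≤ 18: [(16,13/10) (18,11/10) (18,99/7) (16,107/7)]
3. After y ≥ 8: [(16,8) (18,8) (18,99/7) (16,107/7)]
4. After y ≤ 19: [(16,8) (18,8) (18,99/7) (16,107/7)]
5. Canonical ring: [(16,8) (18,8) (18,99/7) (16,107/7)]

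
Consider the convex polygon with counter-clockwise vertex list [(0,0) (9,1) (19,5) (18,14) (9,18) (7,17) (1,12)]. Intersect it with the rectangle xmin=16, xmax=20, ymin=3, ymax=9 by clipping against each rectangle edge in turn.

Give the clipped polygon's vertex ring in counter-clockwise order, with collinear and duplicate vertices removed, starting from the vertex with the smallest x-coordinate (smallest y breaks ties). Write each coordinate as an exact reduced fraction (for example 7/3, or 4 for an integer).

1. After x ≥ 16: [(16,19/5) (19,5) (18,14) (16,134/9)]
2. After x ≤ 20: [(16,19/5) (19,5) (18,14) (16,134/9)]
3. After y ≥ 3: [(16,19/5) (19,5) (18,14) (16,134/9)]
4. After y ≤ 9: [(16,9) (16,19/5) (19,5) (167/9,9)]
5. Canonical ring: [(16,19/5) (19,5) (167/9,9) (16,9)]

Clipped polygon: [(16,19/5) (19,5) (167/9,9) (16,9)]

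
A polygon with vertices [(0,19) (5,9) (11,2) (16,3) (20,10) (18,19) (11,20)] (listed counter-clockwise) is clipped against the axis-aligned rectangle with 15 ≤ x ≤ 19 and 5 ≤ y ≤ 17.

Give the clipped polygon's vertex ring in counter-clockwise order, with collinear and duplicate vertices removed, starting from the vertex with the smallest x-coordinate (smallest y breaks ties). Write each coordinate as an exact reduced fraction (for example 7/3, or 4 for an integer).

Clipped polygon: [(15,5) (120/7,5) (19,33/4) (19,29/2) (166/9,17) (15,17)]

1. After x ≥ 15: [(15,14/5) (16,3) (20,10) (18,19) (15,136/7)]
2. After x ≤ 19: [(15,14/5) (16,3) (19,33/4) (19,29/2) (18,19) (15,136/7)]
3. After y ≥ 5: [(15,5) (120/7,5) (19,33/4) (19,29/2) (18,19) (15,136/7)]
4. After y ≤ 17: [(15,17) (15,5) (120/7,5) (19,33/4) (19,29/2) (166/9,17)]
5. Canonical ring: [(15,5) (120/7,5) (19,33/4) (19,29/2) (166/9,17) (15,17)]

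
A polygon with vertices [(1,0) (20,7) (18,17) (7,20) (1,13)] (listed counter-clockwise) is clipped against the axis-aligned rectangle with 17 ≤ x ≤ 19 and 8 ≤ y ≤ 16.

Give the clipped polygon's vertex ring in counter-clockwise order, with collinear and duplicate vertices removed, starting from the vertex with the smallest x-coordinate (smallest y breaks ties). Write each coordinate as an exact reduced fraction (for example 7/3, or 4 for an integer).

Clipped polygon: [(17,8) (19,8) (19,12) (91/5,16) (17,16)]

1. After x ≥ 17: [(17,112/19) (20,7) (18,17) (17,190/11)]
2. After x ≤ 19: [(17,112/19) (19,126/19) (19,12) (18,17) (17,190/11)]
3. After y ≥ 8: [(17,8) (19,8) (19,12) (18,17) (17,190/11)]
4. After y ≤ 16: [(17,16) (17,8) (19,8) (19,12) (91/5,16)]
5. Canonical ring: [(17,8) (19,8) (19,12) (91/5,16) (17,16)]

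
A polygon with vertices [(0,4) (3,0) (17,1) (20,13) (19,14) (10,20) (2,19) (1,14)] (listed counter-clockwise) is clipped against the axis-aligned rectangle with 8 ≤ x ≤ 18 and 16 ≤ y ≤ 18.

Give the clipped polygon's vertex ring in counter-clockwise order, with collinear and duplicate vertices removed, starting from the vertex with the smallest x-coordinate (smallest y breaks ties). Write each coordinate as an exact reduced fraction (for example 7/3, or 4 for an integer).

1. After x ≥ 8: [(8,5/14) (17,1) (20,13) (19,14) (10,20) (8,79/4)]
2. After x ≤ 18: [(8,5/14) (17,1) (18,5) (18,44/3) (10,20) (8,79/4)]
3. After y ≥ 16: [(8,16) (16,16) (10,20) (8,79/4)]
4. After y ≤ 18: [(8,18) (8,16) (16,16) (13,18)]
5. Canonical ring: [(8,16) (16,16) (13,18) (8,18)]

Clipped polygon: [(8,16) (16,16) (13,18) (8,18)]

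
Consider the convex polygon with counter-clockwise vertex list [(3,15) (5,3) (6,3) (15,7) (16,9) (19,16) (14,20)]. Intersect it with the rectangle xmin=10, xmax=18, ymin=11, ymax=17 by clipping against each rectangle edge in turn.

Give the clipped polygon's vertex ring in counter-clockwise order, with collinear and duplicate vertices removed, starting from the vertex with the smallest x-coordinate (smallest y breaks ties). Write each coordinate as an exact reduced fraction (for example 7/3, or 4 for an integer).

1. After x ≥ 10: [(10,200/11) (10,43/9) (15,7) (16,9) (19,16) (14,20)]
2. After x ≤ 18: [(10,200/11) (10,43/9) (15,7) (16,9) (18,41/3) (18,84/5) (14,20)]
3. After y ≥ 11: [(10,200/11) (10,11) (118/7,11) (18,41/3) (18,84/5) (14,20)]
4. After y ≤ 17: [(10,17) (10,11) (118/7,11) (18,41/3) (18,84/5) (71/4,17)]
5. Canonical ring: [(10,11) (118/7,11) (18,41/3) (18,84/5) (71/4,17) (10,17)]

Clipped polygon: [(10,11) (118/7,11) (18,41/3) (18,84/5) (71/4,17) (10,17)]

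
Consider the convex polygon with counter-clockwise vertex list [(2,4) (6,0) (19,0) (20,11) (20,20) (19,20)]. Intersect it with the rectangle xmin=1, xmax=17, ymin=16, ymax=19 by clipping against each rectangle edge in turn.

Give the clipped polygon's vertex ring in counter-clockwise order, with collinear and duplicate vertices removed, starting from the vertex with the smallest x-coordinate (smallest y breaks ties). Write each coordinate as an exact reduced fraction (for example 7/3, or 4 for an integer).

1. After x ≥ 1: [(2,4) (6,0) (19,0) (20,11) (20,20) (19,20)]
2. After x ≤ 17: [(17,308/17) (2,4) (6,0) (17,0)]
3. After y ≥ 16: [(17,16) (17,308/17) (59/4,16)]
4. After y ≤ 19: [(17,16) (17,308/17) (59/4,16)]
5. Canonical ring: [(59/4,16) (17,16) (17,308/17)]

Clipped polygon: [(59/4,16) (17,16) (17,308/17)]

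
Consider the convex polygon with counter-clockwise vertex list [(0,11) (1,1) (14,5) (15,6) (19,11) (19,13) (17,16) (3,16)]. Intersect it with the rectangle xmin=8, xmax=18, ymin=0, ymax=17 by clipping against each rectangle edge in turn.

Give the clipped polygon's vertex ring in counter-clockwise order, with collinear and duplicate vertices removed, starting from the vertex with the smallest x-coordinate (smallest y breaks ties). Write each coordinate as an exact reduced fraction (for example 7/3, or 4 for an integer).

Clipped polygon: [(8,41/13) (14,5) (15,6) (18,39/4) (18,29/2) (17,16) (8,16)]

1. After x ≥ 8: [(8,41/13) (14,5) (15,6) (19,11) (19,13) (17,16) (8,16)]
2. After x ≤ 18: [(8,41/13) (14,5) (15,6) (18,39/4) (18,29/2) (17,16) (8,16)]
3. After y ≥ 0: [(8,41/13) (14,5) (15,6) (18,39/4) (18,29/2) (17,16) (8,16)]
4. After y ≤ 17: [(8,41/13) (14,5) (15,6) (18,39/4) (18,29/2) (17,16) (8,16)]
5. Canonical ring: [(8,41/13) (14,5) (15,6) (18,39/4) (18,29/2) (17,16) (8,16)]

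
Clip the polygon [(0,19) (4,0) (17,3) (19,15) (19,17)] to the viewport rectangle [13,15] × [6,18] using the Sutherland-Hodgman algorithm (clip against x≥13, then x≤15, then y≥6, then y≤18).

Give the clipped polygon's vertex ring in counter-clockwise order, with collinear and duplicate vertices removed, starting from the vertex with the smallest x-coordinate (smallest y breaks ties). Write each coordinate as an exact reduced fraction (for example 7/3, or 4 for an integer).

Clipped polygon: [(13,6) (15,6) (15,331/19) (13,335/19)]

1. After x ≥ 13: [(13,335/19) (13,27/13) (17,3) (19,15) (19,17)]
2. After x ≤ 15: [(15,331/19) (13,335/19) (13,27/13) (15,33/13)]
3. After y ≥ 6: [(15,6) (15,331/19) (13,335/19) (13,6)]
4. After y ≤ 18: [(15,6) (15,331/19) (13,335/19) (13,6)]
5. Canonical ring: [(13,6) (15,6) (15,331/19) (13,335/19)]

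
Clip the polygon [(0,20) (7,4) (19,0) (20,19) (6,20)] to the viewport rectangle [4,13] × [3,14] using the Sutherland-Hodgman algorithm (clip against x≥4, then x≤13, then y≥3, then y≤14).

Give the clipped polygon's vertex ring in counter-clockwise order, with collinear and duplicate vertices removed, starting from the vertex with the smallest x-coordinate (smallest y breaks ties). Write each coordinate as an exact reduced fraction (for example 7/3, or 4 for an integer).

1. After x ≥ 4: [(4,20) (4,76/7) (7,4) (19,0) (20,19) (6,20)]
2. After x ≤ 13: [(4,20) (4,76/7) (7,4) (13,2) (13,39/2) (6,20)]
3. After y ≥ 3: [(4,20) (4,76/7) (7,4) (10,3) (13,3) (13,39/2) (6,20)]
4. After y ≤ 14: [(4,14) (4,76/7) (7,4) (10,3) (13,3) (13,14)]
5. Canonical ring: [(4,76/7) (7,4) (10,3) (13,3) (13,14) (4,14)]

Clipped polygon: [(4,76/7) (7,4) (10,3) (13,3) (13,14) (4,14)]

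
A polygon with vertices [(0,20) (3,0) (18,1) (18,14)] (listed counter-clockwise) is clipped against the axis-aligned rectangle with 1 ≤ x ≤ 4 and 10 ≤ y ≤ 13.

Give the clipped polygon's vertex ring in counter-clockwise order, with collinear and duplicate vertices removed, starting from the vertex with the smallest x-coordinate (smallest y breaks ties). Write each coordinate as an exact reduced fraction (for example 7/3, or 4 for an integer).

Clipped polygon: [(21/20,13) (3/2,10) (4,10) (4,13)]

1. After x ≥ 1: [(1,59/3) (1,40/3) (3,0) (18,1) (18,14)]
2. After x ≤ 4: [(4,56/3) (1,59/3) (1,40/3) (3,0) (4,1/15)]
3. After y ≥ 10: [(4,10) (4,56/3) (1,59/3) (1,40/3) (3/2,10)]
4. After y ≤ 13: [(4,10) (4,13) (21/20,13) (3/2,10)]
5. Canonical ring: [(21/20,13) (3/2,10) (4,10) (4,13)]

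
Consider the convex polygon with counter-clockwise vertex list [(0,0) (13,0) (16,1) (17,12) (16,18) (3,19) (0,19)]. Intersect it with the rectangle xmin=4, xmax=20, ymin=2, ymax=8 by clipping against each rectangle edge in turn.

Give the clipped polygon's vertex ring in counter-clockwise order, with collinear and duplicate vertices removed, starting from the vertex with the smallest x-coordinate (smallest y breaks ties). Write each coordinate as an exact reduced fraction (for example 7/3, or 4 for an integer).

1. After x ≥ 4: [(4,0) (13,0) (16,1) (17,12) (16,18) (4,246/13)]
2. After x ≤ 20: [(4,0) (13,0) (16,1) (17,12) (16,18) (4,246/13)]
3. After y ≥ 2: [(4,2) (177/11,2) (17,12) (16,18) (4,246/13)]
4. After y ≤ 8: [(4,8) (4,2) (177/11,2) (183/11,8)]
5. Canonical ring: [(4,2) (177/11,2) (183/11,8) (4,8)]

Clipped polygon: [(4,2) (177/11,2) (183/11,8) (4,8)]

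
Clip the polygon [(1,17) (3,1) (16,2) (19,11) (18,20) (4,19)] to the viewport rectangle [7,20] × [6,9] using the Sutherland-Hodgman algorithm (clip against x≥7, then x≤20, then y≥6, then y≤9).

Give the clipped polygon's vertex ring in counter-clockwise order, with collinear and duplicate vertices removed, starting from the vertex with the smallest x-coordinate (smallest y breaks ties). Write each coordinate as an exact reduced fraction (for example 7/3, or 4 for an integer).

Clipped polygon: [(7,6) (52/3,6) (55/3,9) (7,9)]

1. After x ≥ 7: [(7,17/13) (16,2) (19,11) (18,20) (7,269/14)]
2. After x ≤ 20: [(7,17/13) (16,2) (19,11) (18,20) (7,269/14)]
3. After y ≥ 6: [(7,6) (52/3,6) (19,11) (18,20) (7,269/14)]
4. After y ≤ 9: [(7,9) (7,6) (52/3,6) (55/3,9)]
5. Canonical ring: [(7,6) (52/3,6) (55/3,9) (7,9)]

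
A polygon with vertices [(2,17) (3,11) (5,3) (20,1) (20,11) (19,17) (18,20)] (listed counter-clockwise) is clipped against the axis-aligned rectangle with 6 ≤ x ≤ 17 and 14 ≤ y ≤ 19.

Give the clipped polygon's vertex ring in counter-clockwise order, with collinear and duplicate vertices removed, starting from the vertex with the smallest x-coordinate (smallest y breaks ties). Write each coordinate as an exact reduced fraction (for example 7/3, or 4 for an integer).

1. After x ≥ 6: [(6,71/4) (6,43/15) (20,1) (20,11) (19,17) (18,20)]
2. After x ≤ 17: [(17,317/16) (6,71/4) (6,43/15) (17,7/5)]
3. After y ≥ 14: [(17,14) (17,317/16) (6,71/4) (6,14)]
4. After y ≤ 19: [(17,14) (17,19) (38/3,19) (6,71/4) (6,14)]
5. Canonical ring: [(6,14) (17,14) (17,19) (38/3,19) (6,71/4)]

Clipped polygon: [(6,14) (17,14) (17,19) (38/3,19) (6,71/4)]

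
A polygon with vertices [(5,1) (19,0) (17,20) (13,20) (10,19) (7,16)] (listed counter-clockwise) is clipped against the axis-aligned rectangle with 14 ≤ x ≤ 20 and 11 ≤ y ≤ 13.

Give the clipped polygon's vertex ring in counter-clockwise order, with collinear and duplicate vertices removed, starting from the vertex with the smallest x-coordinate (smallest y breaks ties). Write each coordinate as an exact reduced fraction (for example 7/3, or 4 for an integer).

1. After x ≥ 14: [(14,5/14) (19,0) (17,20) (14,20)]
2. After x ≤ 20: [(14,5/14) (19,0) (17,20) (14,20)]
3. After y ≥ 11: [(14,11) (179/10,11) (17,20) (14,20)]
4. After y ≤ 13: [(14,13) (14,11) (179/10,11) (177/10,13)]
5. Canonical ring: [(14,11) (179/10,11) (177/10,13) (14,13)]

Clipped polygon: [(14,11) (179/10,11) (177/10,13) (14,13)]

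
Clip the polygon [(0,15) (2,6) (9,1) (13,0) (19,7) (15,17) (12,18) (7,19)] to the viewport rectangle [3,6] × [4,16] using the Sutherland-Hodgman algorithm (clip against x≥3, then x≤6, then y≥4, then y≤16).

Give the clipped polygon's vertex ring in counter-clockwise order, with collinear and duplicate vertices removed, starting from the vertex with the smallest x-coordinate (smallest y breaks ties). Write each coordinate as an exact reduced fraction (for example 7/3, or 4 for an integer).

Clipped polygon: [(3,37/7) (24/5,4) (6,4) (6,16) (3,16)]

1. After x ≥ 3: [(3,117/7) (3,37/7) (9,1) (13,0) (19,7) (15,17) (12,18) (7,19)]
2. After x ≤ 6: [(6,129/7) (3,117/7) (3,37/7) (6,22/7)]
3. After y ≥ 4: [(6,4) (6,129/7) (3,117/7) (3,37/7) (24/5,4)]
4. After y ≤ 16: [(6,4) (6,16) (3,16) (3,37/7) (24/5,4)]
5. Canonical ring: [(3,37/7) (24/5,4) (6,4) (6,16) (3,16)]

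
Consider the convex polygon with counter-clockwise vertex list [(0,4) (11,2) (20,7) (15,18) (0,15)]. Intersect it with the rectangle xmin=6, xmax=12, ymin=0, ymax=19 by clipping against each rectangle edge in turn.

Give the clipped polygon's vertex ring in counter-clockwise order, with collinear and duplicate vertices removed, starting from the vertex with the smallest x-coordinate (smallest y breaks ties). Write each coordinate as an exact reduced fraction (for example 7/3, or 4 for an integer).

Clipped polygon: [(6,32/11) (11,2) (12,23/9) (12,87/5) (6,81/5)]

1. After x ≥ 6: [(6,32/11) (11,2) (20,7) (15,18) (6,81/5)]
2. After x ≤ 12: [(6,32/11) (11,2) (12,23/9) (12,87/5) (6,81/5)]
3. After y ≥ 0: [(6,32/11) (11,2) (12,23/9) (12,87/5) (6,81/5)]
4. After y ≤ 19: [(6,32/11) (11,2) (12,23/9) (12,87/5) (6,81/5)]
5. Canonical ring: [(6,32/11) (11,2) (12,23/9) (12,87/5) (6,81/5)]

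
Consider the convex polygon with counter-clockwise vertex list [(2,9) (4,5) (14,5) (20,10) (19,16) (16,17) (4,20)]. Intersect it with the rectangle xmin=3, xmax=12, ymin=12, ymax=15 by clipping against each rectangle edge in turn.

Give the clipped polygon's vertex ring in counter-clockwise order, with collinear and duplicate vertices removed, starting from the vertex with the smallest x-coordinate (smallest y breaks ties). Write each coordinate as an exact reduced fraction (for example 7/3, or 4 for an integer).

1. After x ≥ 3: [(3,29/2) (3,7) (4,5) (14,5) (20,10) (19,16) (16,17) (4,20)]
2. After x ≤ 12: [(3,29/2) (3,7) (4,5) (12,5) (12,18) (4,20)]
3. After y ≥ 12: [(3,29/2) (3,12) (12,12) (12,18) (4,20)]
4. After y ≤ 15: [(34/11,15) (3,29/2) (3,12) (12,12) (12,15)]
5. Canonical ring: [(3,12) (12,12) (12,15) (34/11,15) (3,29/2)]

Clipped polygon: [(3,12) (12,12) (12,15) (34/11,15) (3,29/2)]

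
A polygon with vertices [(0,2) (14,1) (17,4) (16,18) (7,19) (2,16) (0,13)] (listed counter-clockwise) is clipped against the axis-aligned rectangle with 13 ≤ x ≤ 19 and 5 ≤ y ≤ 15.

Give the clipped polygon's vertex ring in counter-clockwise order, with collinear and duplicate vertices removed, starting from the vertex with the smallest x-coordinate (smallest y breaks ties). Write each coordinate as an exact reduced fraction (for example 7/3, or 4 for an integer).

1. After x ≥ 13: [(13,15/14) (14,1) (17,4) (16,18) (13,55/3)]
2. After x ≤ 19: [(13,15/14) (14,1) (17,4) (16,18) (13,55/3)]
3. After y ≥ 5: [(13,5) (237/14,5) (16,18) (13,55/3)]
4. After y ≤ 15: [(13,15) (13,5) (237/14,5) (227/14,15)]
5. Canonical ring: [(13,5) (237/14,5) (227/14,15) (13,15)]

Clipped polygon: [(13,5) (237/14,5) (227/14,15) (13,15)]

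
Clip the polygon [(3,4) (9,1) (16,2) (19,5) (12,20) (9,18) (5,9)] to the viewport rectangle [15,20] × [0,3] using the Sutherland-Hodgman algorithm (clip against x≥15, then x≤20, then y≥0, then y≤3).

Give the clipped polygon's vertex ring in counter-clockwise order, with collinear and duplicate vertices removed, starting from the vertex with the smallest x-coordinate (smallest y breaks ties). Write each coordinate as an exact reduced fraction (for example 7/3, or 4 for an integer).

Clipped polygon: [(15,13/7) (16,2) (17,3) (15,3)]

1. After x ≥ 15: [(15,13/7) (16,2) (19,5) (15,95/7)]
2. After x ≤ 20: [(15,13/7) (16,2) (19,5) (15,95/7)]
3. After y ≥ 0: [(15,13/7) (16,2) (19,5) (15,95/7)]
4. After y ≤ 3: [(15,3) (15,13/7) (16,2) (17,3)]
5. Canonical ring: [(15,13/7) (16,2) (17,3) (15,3)]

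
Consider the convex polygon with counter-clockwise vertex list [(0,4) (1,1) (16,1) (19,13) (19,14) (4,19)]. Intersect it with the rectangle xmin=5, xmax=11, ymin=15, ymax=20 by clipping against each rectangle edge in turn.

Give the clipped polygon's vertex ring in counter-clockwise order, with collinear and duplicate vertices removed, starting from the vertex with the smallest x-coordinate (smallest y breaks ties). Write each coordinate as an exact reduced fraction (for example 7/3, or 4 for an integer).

Clipped polygon: [(5,15) (11,15) (11,50/3) (5,56/3)]

1. After x ≥ 5: [(5,1) (16,1) (19,13) (19,14) (5,56/3)]
2. After x ≤ 11: [(5,1) (11,1) (11,50/3) (5,56/3)]
3. After y ≥ 15: [(5,15) (11,15) (11,50/3) (5,56/3)]
4. After y ≤ 20: [(5,15) (11,15) (11,50/3) (5,56/3)]
5. Canonical ring: [(5,15) (11,15) (11,50/3) (5,56/3)]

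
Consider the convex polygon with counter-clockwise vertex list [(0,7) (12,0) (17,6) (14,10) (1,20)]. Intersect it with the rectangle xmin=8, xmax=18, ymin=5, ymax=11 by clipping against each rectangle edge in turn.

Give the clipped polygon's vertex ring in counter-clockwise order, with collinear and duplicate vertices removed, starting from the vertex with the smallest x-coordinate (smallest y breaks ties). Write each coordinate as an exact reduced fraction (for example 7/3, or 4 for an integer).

1. After x ≥ 8: [(8,7/3) (12,0) (17,6) (14,10) (8,190/13)]
2. After x ≤ 18: [(8,7/3) (12,0) (17,6) (14,10) (8,190/13)]
3. After y ≥ 5: [(8,5) (97/6,5) (17,6) (14,10) (8,190/13)]
4. After y ≤ 11: [(8,11) (8,5) (97/6,5) (17,6) (14,10) (127/10,11)]
5. Canonical ring: [(8,5) (97/6,5) (17,6) (14,10) (127/10,11) (8,11)]

Clipped polygon: [(8,5) (97/6,5) (17,6) (14,10) (127/10,11) (8,11)]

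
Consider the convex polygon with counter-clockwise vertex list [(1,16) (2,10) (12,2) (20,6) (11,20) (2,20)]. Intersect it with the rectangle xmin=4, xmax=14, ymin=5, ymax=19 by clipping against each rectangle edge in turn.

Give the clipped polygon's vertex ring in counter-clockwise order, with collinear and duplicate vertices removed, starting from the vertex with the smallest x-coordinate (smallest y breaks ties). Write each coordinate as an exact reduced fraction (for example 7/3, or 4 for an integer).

Clipped polygon: [(4,42/5) (33/4,5) (14,5) (14,46/3) (163/14,19) (4,19)]

1. After x ≥ 4: [(4,42/5) (12,2) (20,6) (11,20) (4,20)]
2. After x ≤ 14: [(4,42/5) (12,2) (14,3) (14,46/3) (11,20) (4,20)]
3. After y ≥ 5: [(4,42/5) (33/4,5) (14,5) (14,46/3) (11,20) (4,20)]
4. After y ≤ 19: [(4,19) (4,42/5) (33/4,5) (14,5) (14,46/3) (163/14,19)]
5. Canonical ring: [(4,42/5) (33/4,5) (14,5) (14,46/3) (163/14,19) (4,19)]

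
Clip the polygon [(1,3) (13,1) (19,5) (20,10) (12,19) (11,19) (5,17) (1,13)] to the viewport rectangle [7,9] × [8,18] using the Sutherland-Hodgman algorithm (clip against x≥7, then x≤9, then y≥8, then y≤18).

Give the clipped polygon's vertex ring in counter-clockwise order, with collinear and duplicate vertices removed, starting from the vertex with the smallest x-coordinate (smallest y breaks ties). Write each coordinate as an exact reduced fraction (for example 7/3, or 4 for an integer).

Clipped polygon: [(7,8) (9,8) (9,18) (8,18) (7,53/3)]

1. After x ≥ 7: [(7,2) (13,1) (19,5) (20,10) (12,19) (11,19) (7,53/3)]
2. After x ≤ 9: [(7,2) (9,5/3) (9,55/3) (7,53/3)]
3. After y ≥ 8: [(7,8) (9,8) (9,55/3) (7,53/3)]
4. After y ≤ 18: [(7,8) (9,8) (9,18) (8,18) (7,53/3)]
5. Canonical ring: [(7,8) (9,8) (9,18) (8,18) (7,53/3)]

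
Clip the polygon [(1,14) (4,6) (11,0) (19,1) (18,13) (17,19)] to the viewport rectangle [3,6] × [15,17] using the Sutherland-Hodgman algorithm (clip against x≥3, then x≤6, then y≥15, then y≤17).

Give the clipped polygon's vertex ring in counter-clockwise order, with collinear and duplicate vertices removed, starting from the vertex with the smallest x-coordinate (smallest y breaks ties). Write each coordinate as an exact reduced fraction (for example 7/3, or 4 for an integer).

1. After x ≥ 3: [(3,117/8) (3,26/3) (4,6) (11,0) (19,1) (18,13) (17,19)]
2. After x ≤ 6: [(6,249/16) (3,117/8) (3,26/3) (4,6) (6,30/7)]
3. After y ≥ 15: [(6,15) (6,249/16) (21/5,15)]
4. After y ≤ 17: [(6,15) (6,249/16) (21/5,15)]
5. Canonical ring: [(21/5,15) (6,15) (6,249/16)]

Clipped polygon: [(21/5,15) (6,15) (6,249/16)]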